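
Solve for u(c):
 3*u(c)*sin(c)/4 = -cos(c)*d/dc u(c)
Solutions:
 u(c) = C1*cos(c)^(3/4)


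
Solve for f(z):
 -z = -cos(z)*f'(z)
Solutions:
 f(z) = C1 + Integral(z/cos(z), z)


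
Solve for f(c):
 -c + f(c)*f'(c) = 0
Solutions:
 f(c) = -sqrt(C1 + c^2)
 f(c) = sqrt(C1 + c^2)


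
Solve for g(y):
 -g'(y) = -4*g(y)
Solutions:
 g(y) = C1*exp(4*y)


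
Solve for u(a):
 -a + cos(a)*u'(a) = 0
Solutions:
 u(a) = C1 + Integral(a/cos(a), a)


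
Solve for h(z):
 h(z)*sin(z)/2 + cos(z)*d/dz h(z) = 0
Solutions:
 h(z) = C1*sqrt(cos(z))


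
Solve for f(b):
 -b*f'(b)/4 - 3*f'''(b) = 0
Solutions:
 f(b) = C1 + Integral(C2*airyai(-18^(1/3)*b/6) + C3*airybi(-18^(1/3)*b/6), b)


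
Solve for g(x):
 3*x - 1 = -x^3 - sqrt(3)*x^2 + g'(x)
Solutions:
 g(x) = C1 + x^4/4 + sqrt(3)*x^3/3 + 3*x^2/2 - x


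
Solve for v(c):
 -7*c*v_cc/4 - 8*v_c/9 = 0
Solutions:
 v(c) = C1 + C2*c^(31/63)


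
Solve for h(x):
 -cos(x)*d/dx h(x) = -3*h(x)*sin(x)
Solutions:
 h(x) = C1/cos(x)^3


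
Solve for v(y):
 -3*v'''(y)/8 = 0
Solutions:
 v(y) = C1 + C2*y + C3*y^2


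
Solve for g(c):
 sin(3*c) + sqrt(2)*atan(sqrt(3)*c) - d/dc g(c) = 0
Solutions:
 g(c) = C1 + sqrt(2)*(c*atan(sqrt(3)*c) - sqrt(3)*log(3*c^2 + 1)/6) - cos(3*c)/3


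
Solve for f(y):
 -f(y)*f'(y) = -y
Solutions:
 f(y) = -sqrt(C1 + y^2)
 f(y) = sqrt(C1 + y^2)


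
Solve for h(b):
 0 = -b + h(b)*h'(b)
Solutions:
 h(b) = -sqrt(C1 + b^2)
 h(b) = sqrt(C1 + b^2)


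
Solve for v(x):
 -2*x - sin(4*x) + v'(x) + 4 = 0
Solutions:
 v(x) = C1 + x^2 - 4*x - cos(4*x)/4


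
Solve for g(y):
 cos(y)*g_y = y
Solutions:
 g(y) = C1 + Integral(y/cos(y), y)


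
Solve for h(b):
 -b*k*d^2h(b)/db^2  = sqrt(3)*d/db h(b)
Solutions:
 h(b) = C1 + b^(((re(k) - sqrt(3))*re(k) + im(k)^2)/(re(k)^2 + im(k)^2))*(C2*sin(sqrt(3)*log(b)*Abs(im(k))/(re(k)^2 + im(k)^2)) + C3*cos(sqrt(3)*log(b)*im(k)/(re(k)^2 + im(k)^2)))


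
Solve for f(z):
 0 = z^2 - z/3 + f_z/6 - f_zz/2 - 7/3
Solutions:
 f(z) = C1 + C2*exp(z/3) - 2*z^3 - 17*z^2 - 88*z


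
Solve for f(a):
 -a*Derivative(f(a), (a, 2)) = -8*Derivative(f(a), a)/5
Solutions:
 f(a) = C1 + C2*a^(13/5)


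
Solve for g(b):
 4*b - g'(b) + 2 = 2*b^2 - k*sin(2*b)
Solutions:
 g(b) = C1 - 2*b^3/3 + 2*b^2 + 2*b - k*cos(2*b)/2


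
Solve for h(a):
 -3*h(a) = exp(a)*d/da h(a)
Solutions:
 h(a) = C1*exp(3*exp(-a))


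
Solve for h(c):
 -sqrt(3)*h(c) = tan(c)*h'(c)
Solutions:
 h(c) = C1/sin(c)^(sqrt(3))


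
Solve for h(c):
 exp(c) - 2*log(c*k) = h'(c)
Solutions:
 h(c) = C1 - 2*c*log(c*k) + 2*c + exp(c)


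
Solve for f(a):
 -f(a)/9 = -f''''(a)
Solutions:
 f(a) = C1*exp(-sqrt(3)*a/3) + C2*exp(sqrt(3)*a/3) + C3*sin(sqrt(3)*a/3) + C4*cos(sqrt(3)*a/3)


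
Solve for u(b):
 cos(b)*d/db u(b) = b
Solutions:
 u(b) = C1 + Integral(b/cos(b), b)


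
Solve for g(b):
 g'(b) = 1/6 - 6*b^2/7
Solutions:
 g(b) = C1 - 2*b^3/7 + b/6


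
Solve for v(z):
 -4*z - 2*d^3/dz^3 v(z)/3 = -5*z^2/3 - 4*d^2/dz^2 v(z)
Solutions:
 v(z) = C1 + C2*z + C3*exp(6*z) - 5*z^4/144 + 31*z^3/216 + 31*z^2/432


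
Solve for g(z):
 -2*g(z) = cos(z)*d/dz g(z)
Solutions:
 g(z) = C1*(sin(z) - 1)/(sin(z) + 1)


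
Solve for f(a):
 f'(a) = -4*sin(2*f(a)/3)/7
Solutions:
 4*a/7 + 3*log(cos(2*f(a)/3) - 1)/4 - 3*log(cos(2*f(a)/3) + 1)/4 = C1


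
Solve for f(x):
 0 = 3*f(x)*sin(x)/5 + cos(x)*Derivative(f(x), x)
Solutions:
 f(x) = C1*cos(x)^(3/5)


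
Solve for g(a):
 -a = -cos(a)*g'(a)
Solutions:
 g(a) = C1 + Integral(a/cos(a), a)


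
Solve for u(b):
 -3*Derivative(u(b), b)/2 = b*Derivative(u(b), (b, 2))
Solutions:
 u(b) = C1 + C2/sqrt(b)


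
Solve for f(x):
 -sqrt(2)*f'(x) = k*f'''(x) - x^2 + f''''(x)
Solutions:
 f(x) = C1 + C2*exp(-x*(k^2/(k^3 + sqrt(-4*k^6 + (2*k^3 + 27*sqrt(2))^2)/2 + 27*sqrt(2)/2)^(1/3) + k + (k^3 + sqrt(-4*k^6 + (2*k^3 + 27*sqrt(2))^2)/2 + 27*sqrt(2)/2)^(1/3))/3) + C3*exp(x*(-4*k^2/((-1 + sqrt(3)*I)*(k^3 + sqrt(-4*k^6 + (2*k^3 + 27*sqrt(2))^2)/2 + 27*sqrt(2)/2)^(1/3)) - 2*k + (k^3 + sqrt(-4*k^6 + (2*k^3 + 27*sqrt(2))^2)/2 + 27*sqrt(2)/2)^(1/3) - sqrt(3)*I*(k^3 + sqrt(-4*k^6 + (2*k^3 + 27*sqrt(2))^2)/2 + 27*sqrt(2)/2)^(1/3))/6) + C4*exp(x*(4*k^2/((1 + sqrt(3)*I)*(k^3 + sqrt(-4*k^6 + (2*k^3 + 27*sqrt(2))^2)/2 + 27*sqrt(2)/2)^(1/3)) - 2*k + (k^3 + sqrt(-4*k^6 + (2*k^3 + 27*sqrt(2))^2)/2 + 27*sqrt(2)/2)^(1/3) + sqrt(3)*I*(k^3 + sqrt(-4*k^6 + (2*k^3 + 27*sqrt(2))^2)/2 + 27*sqrt(2)/2)^(1/3))/6) - k*x + sqrt(2)*x^3/6


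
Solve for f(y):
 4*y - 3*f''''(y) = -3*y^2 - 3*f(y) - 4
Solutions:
 f(y) = C1*exp(-y) + C2*exp(y) + C3*sin(y) + C4*cos(y) - y^2 - 4*y/3 - 4/3


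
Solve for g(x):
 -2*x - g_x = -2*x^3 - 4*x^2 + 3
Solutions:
 g(x) = C1 + x^4/2 + 4*x^3/3 - x^2 - 3*x


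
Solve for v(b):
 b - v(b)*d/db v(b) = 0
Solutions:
 v(b) = -sqrt(C1 + b^2)
 v(b) = sqrt(C1 + b^2)


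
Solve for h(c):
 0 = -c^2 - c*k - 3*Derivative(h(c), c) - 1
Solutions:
 h(c) = C1 - c^3/9 - c^2*k/6 - c/3


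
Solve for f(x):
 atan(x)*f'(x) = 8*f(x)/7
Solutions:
 f(x) = C1*exp(8*Integral(1/atan(x), x)/7)


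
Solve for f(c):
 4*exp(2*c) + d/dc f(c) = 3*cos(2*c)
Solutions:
 f(c) = C1 - 2*exp(2*c) + 3*sin(2*c)/2


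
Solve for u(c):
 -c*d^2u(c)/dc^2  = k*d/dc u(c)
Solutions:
 u(c) = C1 + c^(1 - re(k))*(C2*sin(log(c)*Abs(im(k))) + C3*cos(log(c)*im(k)))


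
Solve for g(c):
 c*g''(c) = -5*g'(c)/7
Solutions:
 g(c) = C1 + C2*c^(2/7)


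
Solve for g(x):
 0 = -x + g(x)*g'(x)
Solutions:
 g(x) = -sqrt(C1 + x^2)
 g(x) = sqrt(C1 + x^2)


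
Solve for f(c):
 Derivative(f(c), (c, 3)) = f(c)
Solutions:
 f(c) = C3*exp(c) + (C1*sin(sqrt(3)*c/2) + C2*cos(sqrt(3)*c/2))*exp(-c/2)


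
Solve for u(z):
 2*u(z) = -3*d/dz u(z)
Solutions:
 u(z) = C1*exp(-2*z/3)


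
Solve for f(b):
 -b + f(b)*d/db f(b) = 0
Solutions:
 f(b) = -sqrt(C1 + b^2)
 f(b) = sqrt(C1 + b^2)


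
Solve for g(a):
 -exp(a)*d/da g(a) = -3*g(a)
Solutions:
 g(a) = C1*exp(-3*exp(-a))


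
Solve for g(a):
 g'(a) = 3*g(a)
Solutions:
 g(a) = C1*exp(3*a)


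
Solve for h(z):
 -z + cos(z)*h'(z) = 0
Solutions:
 h(z) = C1 + Integral(z/cos(z), z)


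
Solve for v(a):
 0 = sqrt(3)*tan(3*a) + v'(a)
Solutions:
 v(a) = C1 + sqrt(3)*log(cos(3*a))/3


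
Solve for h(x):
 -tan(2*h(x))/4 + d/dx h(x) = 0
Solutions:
 h(x) = -asin(C1*exp(x/2))/2 + pi/2
 h(x) = asin(C1*exp(x/2))/2


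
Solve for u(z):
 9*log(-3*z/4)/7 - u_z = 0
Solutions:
 u(z) = C1 + 9*z*log(-z)/7 + 9*z*(-2*log(2) - 1 + log(3))/7


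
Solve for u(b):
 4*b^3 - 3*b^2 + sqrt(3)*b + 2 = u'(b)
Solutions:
 u(b) = C1 + b^4 - b^3 + sqrt(3)*b^2/2 + 2*b


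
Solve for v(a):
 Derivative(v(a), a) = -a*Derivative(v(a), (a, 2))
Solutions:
 v(a) = C1 + C2*log(a)


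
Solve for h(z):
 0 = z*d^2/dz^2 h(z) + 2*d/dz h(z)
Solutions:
 h(z) = C1 + C2/z


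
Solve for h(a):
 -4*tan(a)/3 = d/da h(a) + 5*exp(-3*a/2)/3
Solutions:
 h(a) = C1 - 2*log(tan(a)^2 + 1)/3 + 10*exp(-3*a/2)/9


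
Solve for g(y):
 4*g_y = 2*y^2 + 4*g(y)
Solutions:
 g(y) = C1*exp(y) - y^2/2 - y - 1


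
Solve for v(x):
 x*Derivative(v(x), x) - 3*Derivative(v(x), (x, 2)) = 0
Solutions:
 v(x) = C1 + C2*erfi(sqrt(6)*x/6)


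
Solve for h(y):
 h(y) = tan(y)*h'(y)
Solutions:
 h(y) = C1*sin(y)


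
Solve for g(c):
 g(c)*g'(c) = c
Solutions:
 g(c) = -sqrt(C1 + c^2)
 g(c) = sqrt(C1 + c^2)


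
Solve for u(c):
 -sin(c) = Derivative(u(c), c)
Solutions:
 u(c) = C1 + cos(c)


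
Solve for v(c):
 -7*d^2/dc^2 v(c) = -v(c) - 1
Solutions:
 v(c) = C1*exp(-sqrt(7)*c/7) + C2*exp(sqrt(7)*c/7) - 1


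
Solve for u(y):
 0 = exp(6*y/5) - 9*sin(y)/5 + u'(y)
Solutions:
 u(y) = C1 - 5*exp(6*y/5)/6 - 9*cos(y)/5


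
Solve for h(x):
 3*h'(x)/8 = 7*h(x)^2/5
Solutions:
 h(x) = -15/(C1 + 56*x)


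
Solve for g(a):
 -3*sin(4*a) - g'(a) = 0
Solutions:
 g(a) = C1 + 3*cos(4*a)/4


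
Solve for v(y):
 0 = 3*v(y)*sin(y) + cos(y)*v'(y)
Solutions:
 v(y) = C1*cos(y)^3


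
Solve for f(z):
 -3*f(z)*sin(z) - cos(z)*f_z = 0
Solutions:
 f(z) = C1*cos(z)^3


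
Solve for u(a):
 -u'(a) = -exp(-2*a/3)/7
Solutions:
 u(a) = C1 - 3*exp(-2*a/3)/14


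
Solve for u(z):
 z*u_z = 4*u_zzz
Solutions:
 u(z) = C1 + Integral(C2*airyai(2^(1/3)*z/2) + C3*airybi(2^(1/3)*z/2), z)


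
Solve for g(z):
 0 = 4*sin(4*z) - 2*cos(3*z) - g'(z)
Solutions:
 g(z) = C1 - 2*sin(3*z)/3 - cos(4*z)


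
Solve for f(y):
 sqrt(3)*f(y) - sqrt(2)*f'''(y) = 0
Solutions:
 f(y) = C3*exp(2^(5/6)*3^(1/6)*y/2) + (C1*sin(2^(5/6)*3^(2/3)*y/4) + C2*cos(2^(5/6)*3^(2/3)*y/4))*exp(-2^(5/6)*3^(1/6)*y/4)


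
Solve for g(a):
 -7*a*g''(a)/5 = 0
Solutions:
 g(a) = C1 + C2*a


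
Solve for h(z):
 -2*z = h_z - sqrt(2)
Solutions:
 h(z) = C1 - z^2 + sqrt(2)*z


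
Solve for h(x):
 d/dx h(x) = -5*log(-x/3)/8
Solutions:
 h(x) = C1 - 5*x*log(-x)/8 + 5*x*(1 + log(3))/8


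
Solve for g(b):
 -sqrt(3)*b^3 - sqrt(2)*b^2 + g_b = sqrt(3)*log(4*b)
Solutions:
 g(b) = C1 + sqrt(3)*b^4/4 + sqrt(2)*b^3/3 + sqrt(3)*b*log(b) - sqrt(3)*b + 2*sqrt(3)*b*log(2)


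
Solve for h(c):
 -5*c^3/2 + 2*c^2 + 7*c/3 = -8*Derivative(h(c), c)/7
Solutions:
 h(c) = C1 + 35*c^4/64 - 7*c^3/12 - 49*c^2/48


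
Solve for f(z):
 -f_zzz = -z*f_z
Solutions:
 f(z) = C1 + Integral(C2*airyai(z) + C3*airybi(z), z)


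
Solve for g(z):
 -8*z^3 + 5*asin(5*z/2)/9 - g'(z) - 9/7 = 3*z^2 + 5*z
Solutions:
 g(z) = C1 - 2*z^4 - z^3 - 5*z^2/2 + 5*z*asin(5*z/2)/9 - 9*z/7 + sqrt(4 - 25*z^2)/9


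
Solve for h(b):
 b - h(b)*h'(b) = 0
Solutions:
 h(b) = -sqrt(C1 + b^2)
 h(b) = sqrt(C1 + b^2)


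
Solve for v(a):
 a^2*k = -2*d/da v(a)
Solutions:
 v(a) = C1 - a^3*k/6


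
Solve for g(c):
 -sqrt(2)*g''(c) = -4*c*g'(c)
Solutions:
 g(c) = C1 + C2*erfi(2^(1/4)*c)


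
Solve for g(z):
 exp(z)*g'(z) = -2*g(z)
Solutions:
 g(z) = C1*exp(2*exp(-z))


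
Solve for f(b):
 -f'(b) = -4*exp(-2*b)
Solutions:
 f(b) = C1 - 2*exp(-2*b)


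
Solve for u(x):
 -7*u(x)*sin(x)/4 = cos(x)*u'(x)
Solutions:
 u(x) = C1*cos(x)^(7/4)


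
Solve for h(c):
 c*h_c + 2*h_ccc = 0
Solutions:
 h(c) = C1 + Integral(C2*airyai(-2^(2/3)*c/2) + C3*airybi(-2^(2/3)*c/2), c)


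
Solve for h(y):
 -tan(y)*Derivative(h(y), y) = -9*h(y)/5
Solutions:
 h(y) = C1*sin(y)^(9/5)


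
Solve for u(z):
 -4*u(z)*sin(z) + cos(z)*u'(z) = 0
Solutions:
 u(z) = C1/cos(z)^4


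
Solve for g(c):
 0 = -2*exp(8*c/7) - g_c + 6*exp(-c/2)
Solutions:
 g(c) = C1 - 7*exp(8*c/7)/4 - 12*exp(-c/2)


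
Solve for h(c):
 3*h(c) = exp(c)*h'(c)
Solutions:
 h(c) = C1*exp(-3*exp(-c))


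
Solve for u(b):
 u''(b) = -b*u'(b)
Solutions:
 u(b) = C1 + C2*erf(sqrt(2)*b/2)


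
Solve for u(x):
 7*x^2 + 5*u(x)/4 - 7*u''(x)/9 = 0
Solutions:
 u(x) = C1*exp(-3*sqrt(35)*x/14) + C2*exp(3*sqrt(35)*x/14) - 28*x^2/5 - 1568/225


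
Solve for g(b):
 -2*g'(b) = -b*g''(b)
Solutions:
 g(b) = C1 + C2*b^3


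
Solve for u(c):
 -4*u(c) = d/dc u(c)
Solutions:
 u(c) = C1*exp(-4*c)


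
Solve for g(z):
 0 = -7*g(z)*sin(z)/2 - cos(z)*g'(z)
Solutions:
 g(z) = C1*cos(z)^(7/2)


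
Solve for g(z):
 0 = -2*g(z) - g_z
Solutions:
 g(z) = C1*exp(-2*z)


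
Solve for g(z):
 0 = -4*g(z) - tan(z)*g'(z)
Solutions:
 g(z) = C1/sin(z)^4


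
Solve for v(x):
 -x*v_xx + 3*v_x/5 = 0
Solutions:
 v(x) = C1 + C2*x^(8/5)


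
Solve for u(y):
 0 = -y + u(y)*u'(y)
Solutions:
 u(y) = -sqrt(C1 + y^2)
 u(y) = sqrt(C1 + y^2)


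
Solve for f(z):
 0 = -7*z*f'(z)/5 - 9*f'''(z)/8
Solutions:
 f(z) = C1 + Integral(C2*airyai(-2*525^(1/3)*z/15) + C3*airybi(-2*525^(1/3)*z/15), z)


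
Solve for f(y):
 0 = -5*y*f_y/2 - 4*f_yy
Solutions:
 f(y) = C1 + C2*erf(sqrt(5)*y/4)


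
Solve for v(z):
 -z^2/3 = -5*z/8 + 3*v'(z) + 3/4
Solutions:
 v(z) = C1 - z^3/27 + 5*z^2/48 - z/4


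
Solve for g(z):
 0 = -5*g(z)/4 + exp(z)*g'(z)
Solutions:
 g(z) = C1*exp(-5*exp(-z)/4)


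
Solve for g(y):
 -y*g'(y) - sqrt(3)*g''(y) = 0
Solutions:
 g(y) = C1 + C2*erf(sqrt(2)*3^(3/4)*y/6)


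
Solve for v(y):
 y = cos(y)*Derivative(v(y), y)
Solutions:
 v(y) = C1 + Integral(y/cos(y), y)


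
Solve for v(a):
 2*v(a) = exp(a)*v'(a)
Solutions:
 v(a) = C1*exp(-2*exp(-a))


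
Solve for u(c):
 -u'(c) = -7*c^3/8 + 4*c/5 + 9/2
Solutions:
 u(c) = C1 + 7*c^4/32 - 2*c^2/5 - 9*c/2


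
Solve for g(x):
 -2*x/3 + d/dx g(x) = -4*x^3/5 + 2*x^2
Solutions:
 g(x) = C1 - x^4/5 + 2*x^3/3 + x^2/3


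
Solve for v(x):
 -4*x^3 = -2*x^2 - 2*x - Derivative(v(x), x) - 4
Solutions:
 v(x) = C1 + x^4 - 2*x^3/3 - x^2 - 4*x


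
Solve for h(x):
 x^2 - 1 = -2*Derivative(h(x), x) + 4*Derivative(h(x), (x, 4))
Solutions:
 h(x) = C1 + C4*exp(2^(2/3)*x/2) - x^3/6 + x/2 + (C2*sin(2^(2/3)*sqrt(3)*x/4) + C3*cos(2^(2/3)*sqrt(3)*x/4))*exp(-2^(2/3)*x/4)


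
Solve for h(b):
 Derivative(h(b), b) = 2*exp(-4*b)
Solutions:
 h(b) = C1 - exp(-4*b)/2


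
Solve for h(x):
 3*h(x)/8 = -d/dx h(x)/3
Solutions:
 h(x) = C1*exp(-9*x/8)


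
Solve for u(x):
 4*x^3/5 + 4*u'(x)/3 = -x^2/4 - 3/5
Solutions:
 u(x) = C1 - 3*x^4/20 - x^3/16 - 9*x/20


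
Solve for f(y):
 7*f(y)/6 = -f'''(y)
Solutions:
 f(y) = C3*exp(-6^(2/3)*7^(1/3)*y/6) + (C1*sin(2^(2/3)*3^(1/6)*7^(1/3)*y/4) + C2*cos(2^(2/3)*3^(1/6)*7^(1/3)*y/4))*exp(6^(2/3)*7^(1/3)*y/12)


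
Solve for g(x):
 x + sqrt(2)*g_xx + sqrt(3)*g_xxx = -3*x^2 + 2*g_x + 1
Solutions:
 g(x) = C1 + C2*exp(sqrt(6)*x*(-1 + sqrt(1 + 4*sqrt(3)))/6) + C3*exp(-sqrt(6)*x*(1 + sqrt(1 + 4*sqrt(3)))/6) + x^3/2 + x^2/4 + 3*sqrt(2)*x^2/4 + sqrt(2)*x/4 + x + 3*sqrt(3)*x/2


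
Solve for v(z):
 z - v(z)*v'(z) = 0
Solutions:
 v(z) = -sqrt(C1 + z^2)
 v(z) = sqrt(C1 + z^2)


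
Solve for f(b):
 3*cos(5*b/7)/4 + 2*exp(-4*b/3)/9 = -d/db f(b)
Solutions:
 f(b) = C1 - 21*sin(5*b/7)/20 + exp(-4*b/3)/6


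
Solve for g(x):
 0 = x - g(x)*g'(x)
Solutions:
 g(x) = -sqrt(C1 + x^2)
 g(x) = sqrt(C1 + x^2)


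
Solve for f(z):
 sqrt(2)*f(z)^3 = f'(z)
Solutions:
 f(z) = -sqrt(2)*sqrt(-1/(C1 + sqrt(2)*z))/2
 f(z) = sqrt(2)*sqrt(-1/(C1 + sqrt(2)*z))/2


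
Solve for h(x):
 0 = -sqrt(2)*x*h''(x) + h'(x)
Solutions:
 h(x) = C1 + C2*x^(sqrt(2)/2 + 1)


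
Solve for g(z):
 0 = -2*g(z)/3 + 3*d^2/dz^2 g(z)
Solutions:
 g(z) = C1*exp(-sqrt(2)*z/3) + C2*exp(sqrt(2)*z/3)


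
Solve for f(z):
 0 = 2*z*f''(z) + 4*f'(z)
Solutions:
 f(z) = C1 + C2/z


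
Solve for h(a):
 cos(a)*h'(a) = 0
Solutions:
 h(a) = C1


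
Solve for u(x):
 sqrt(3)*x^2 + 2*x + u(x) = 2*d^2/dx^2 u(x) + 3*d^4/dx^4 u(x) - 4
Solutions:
 u(x) = C1*exp(-sqrt(3)*x/3) + C2*exp(sqrt(3)*x/3) + C3*sin(x) + C4*cos(x) - sqrt(3)*x^2 - 2*x - 4*sqrt(3) - 4


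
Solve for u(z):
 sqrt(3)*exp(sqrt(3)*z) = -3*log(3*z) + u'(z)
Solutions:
 u(z) = C1 + 3*z*log(z) + 3*z*(-1 + log(3)) + exp(sqrt(3)*z)


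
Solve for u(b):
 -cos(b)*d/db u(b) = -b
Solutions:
 u(b) = C1 + Integral(b/cos(b), b)


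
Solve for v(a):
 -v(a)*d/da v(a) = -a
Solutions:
 v(a) = -sqrt(C1 + a^2)
 v(a) = sqrt(C1 + a^2)


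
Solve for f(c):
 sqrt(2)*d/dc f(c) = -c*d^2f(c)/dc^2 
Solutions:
 f(c) = C1 + C2*c^(1 - sqrt(2))


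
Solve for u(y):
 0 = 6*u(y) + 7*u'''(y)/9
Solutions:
 u(y) = C3*exp(-3*2^(1/3)*7^(2/3)*y/7) + (C1*sin(3*2^(1/3)*sqrt(3)*7^(2/3)*y/14) + C2*cos(3*2^(1/3)*sqrt(3)*7^(2/3)*y/14))*exp(3*2^(1/3)*7^(2/3)*y/14)


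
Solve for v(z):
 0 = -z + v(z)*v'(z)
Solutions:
 v(z) = -sqrt(C1 + z^2)
 v(z) = sqrt(C1 + z^2)


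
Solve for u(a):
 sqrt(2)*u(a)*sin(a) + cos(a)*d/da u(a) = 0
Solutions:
 u(a) = C1*cos(a)^(sqrt(2))


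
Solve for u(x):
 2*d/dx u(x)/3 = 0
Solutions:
 u(x) = C1


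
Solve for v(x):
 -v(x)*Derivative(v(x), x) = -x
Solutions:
 v(x) = -sqrt(C1 + x^2)
 v(x) = sqrt(C1 + x^2)


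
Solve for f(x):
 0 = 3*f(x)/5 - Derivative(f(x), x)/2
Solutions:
 f(x) = C1*exp(6*x/5)


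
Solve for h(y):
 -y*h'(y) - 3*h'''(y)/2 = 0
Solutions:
 h(y) = C1 + Integral(C2*airyai(-2^(1/3)*3^(2/3)*y/3) + C3*airybi(-2^(1/3)*3^(2/3)*y/3), y)


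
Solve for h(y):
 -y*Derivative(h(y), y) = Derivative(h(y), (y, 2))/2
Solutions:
 h(y) = C1 + C2*erf(y)


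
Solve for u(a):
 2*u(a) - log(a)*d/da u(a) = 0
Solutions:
 u(a) = C1*exp(2*li(a))


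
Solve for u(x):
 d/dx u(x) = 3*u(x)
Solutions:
 u(x) = C1*exp(3*x)


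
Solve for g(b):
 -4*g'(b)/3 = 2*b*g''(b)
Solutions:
 g(b) = C1 + C2*b^(1/3)


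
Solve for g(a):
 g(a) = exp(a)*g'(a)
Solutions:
 g(a) = C1*exp(-exp(-a))


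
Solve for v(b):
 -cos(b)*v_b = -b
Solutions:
 v(b) = C1 + Integral(b/cos(b), b)


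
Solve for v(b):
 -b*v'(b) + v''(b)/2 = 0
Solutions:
 v(b) = C1 + C2*erfi(b)


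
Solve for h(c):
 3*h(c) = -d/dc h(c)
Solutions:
 h(c) = C1*exp(-3*c)


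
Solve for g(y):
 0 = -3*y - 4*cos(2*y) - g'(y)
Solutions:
 g(y) = C1 - 3*y^2/2 - 2*sin(2*y)


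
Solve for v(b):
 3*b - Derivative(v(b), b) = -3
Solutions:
 v(b) = C1 + 3*b^2/2 + 3*b


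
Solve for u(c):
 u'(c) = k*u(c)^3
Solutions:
 u(c) = -sqrt(2)*sqrt(-1/(C1 + c*k))/2
 u(c) = sqrt(2)*sqrt(-1/(C1 + c*k))/2


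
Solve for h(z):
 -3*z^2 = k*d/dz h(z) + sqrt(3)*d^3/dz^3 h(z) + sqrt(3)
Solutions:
 h(z) = C1 + C2*exp(-3^(3/4)*z*sqrt(-k)/3) + C3*exp(3^(3/4)*z*sqrt(-k)/3) - z^3/k - sqrt(3)*z/k + 6*sqrt(3)*z/k^2


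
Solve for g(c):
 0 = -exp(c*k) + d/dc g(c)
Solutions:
 g(c) = C1 + exp(c*k)/k


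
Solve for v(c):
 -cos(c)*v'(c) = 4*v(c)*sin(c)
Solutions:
 v(c) = C1*cos(c)^4


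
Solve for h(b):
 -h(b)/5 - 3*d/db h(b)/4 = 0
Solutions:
 h(b) = C1*exp(-4*b/15)


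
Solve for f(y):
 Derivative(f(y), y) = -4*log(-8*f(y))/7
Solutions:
 7*Integral(1/(log(-_y) + 3*log(2)), (_y, f(y)))/4 = C1 - y


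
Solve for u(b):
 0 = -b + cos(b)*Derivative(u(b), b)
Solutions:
 u(b) = C1 + Integral(b/cos(b), b)


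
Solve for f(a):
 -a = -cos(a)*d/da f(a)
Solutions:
 f(a) = C1 + Integral(a/cos(a), a)


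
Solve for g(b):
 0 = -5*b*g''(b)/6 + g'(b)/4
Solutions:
 g(b) = C1 + C2*b^(13/10)


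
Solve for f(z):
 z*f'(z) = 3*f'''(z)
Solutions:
 f(z) = C1 + Integral(C2*airyai(3^(2/3)*z/3) + C3*airybi(3^(2/3)*z/3), z)


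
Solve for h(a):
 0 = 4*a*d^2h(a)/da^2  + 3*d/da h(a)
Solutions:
 h(a) = C1 + C2*a^(1/4)


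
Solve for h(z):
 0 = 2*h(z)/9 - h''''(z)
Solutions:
 h(z) = C1*exp(-2^(1/4)*sqrt(3)*z/3) + C2*exp(2^(1/4)*sqrt(3)*z/3) + C3*sin(2^(1/4)*sqrt(3)*z/3) + C4*cos(2^(1/4)*sqrt(3)*z/3)


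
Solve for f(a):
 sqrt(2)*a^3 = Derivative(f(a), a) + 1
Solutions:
 f(a) = C1 + sqrt(2)*a^4/4 - a


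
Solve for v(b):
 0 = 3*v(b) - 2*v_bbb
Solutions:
 v(b) = C3*exp(2^(2/3)*3^(1/3)*b/2) + (C1*sin(2^(2/3)*3^(5/6)*b/4) + C2*cos(2^(2/3)*3^(5/6)*b/4))*exp(-2^(2/3)*3^(1/3)*b/4)


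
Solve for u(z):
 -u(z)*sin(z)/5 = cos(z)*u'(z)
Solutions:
 u(z) = C1*cos(z)^(1/5)


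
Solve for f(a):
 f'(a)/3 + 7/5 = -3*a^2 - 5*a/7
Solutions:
 f(a) = C1 - 3*a^3 - 15*a^2/14 - 21*a/5


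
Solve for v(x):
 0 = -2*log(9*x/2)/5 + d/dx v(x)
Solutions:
 v(x) = C1 + 2*x*log(x)/5 - 2*x/5 - 2*x*log(2)/5 + 4*x*log(3)/5


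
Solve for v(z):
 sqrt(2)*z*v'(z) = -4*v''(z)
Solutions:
 v(z) = C1 + C2*erf(2^(3/4)*z/4)


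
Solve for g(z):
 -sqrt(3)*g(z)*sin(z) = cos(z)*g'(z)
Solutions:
 g(z) = C1*cos(z)^(sqrt(3))


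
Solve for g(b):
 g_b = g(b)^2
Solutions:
 g(b) = -1/(C1 + b)


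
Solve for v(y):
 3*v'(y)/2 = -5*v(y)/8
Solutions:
 v(y) = C1*exp(-5*y/12)


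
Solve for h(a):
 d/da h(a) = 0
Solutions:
 h(a) = C1


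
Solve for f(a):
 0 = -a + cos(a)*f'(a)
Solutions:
 f(a) = C1 + Integral(a/cos(a), a)


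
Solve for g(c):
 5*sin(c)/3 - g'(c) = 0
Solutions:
 g(c) = C1 - 5*cos(c)/3


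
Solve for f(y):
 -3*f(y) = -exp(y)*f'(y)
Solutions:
 f(y) = C1*exp(-3*exp(-y))


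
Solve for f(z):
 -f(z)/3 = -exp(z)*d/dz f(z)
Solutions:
 f(z) = C1*exp(-exp(-z)/3)


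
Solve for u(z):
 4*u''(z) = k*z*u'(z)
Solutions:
 u(z) = Piecewise((-sqrt(2)*sqrt(pi)*C1*erf(sqrt(2)*z*sqrt(-k)/4)/sqrt(-k) - C2, (k > 0) | (k < 0)), (-C1*z - C2, True))


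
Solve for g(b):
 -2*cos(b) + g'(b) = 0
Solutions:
 g(b) = C1 + 2*sin(b)


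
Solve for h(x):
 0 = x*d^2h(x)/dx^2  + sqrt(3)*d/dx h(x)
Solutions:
 h(x) = C1 + C2*x^(1 - sqrt(3))


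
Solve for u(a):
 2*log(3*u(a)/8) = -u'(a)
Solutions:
 -Integral(1/(-log(_y) - log(3) + 3*log(2)), (_y, u(a)))/2 = C1 - a


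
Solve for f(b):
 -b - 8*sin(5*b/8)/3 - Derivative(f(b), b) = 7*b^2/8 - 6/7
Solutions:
 f(b) = C1 - 7*b^3/24 - b^2/2 + 6*b/7 + 64*cos(5*b/8)/15


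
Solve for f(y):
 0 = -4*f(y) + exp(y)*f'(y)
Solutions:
 f(y) = C1*exp(-4*exp(-y))


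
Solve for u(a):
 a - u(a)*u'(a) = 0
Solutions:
 u(a) = -sqrt(C1 + a^2)
 u(a) = sqrt(C1 + a^2)


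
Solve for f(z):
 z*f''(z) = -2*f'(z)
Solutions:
 f(z) = C1 + C2/z


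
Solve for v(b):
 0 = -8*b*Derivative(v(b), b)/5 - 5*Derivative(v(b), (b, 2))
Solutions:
 v(b) = C1 + C2*erf(2*b/5)


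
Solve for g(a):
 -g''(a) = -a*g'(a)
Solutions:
 g(a) = C1 + C2*erfi(sqrt(2)*a/2)


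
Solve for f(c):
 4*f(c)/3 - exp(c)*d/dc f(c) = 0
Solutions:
 f(c) = C1*exp(-4*exp(-c)/3)


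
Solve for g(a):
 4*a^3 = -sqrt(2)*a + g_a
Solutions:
 g(a) = C1 + a^4 + sqrt(2)*a^2/2


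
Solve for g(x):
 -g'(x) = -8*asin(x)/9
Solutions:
 g(x) = C1 + 8*x*asin(x)/9 + 8*sqrt(1 - x^2)/9


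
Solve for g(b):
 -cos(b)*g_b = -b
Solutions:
 g(b) = C1 + Integral(b/cos(b), b)


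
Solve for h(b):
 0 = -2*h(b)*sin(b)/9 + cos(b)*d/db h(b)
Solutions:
 h(b) = C1/cos(b)^(2/9)


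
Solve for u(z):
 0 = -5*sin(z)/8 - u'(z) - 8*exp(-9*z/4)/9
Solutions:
 u(z) = C1 + 5*cos(z)/8 + 32*exp(-9*z/4)/81


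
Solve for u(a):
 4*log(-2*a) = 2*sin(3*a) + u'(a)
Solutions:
 u(a) = C1 + 4*a*log(-a) - 4*a + 4*a*log(2) + 2*cos(3*a)/3


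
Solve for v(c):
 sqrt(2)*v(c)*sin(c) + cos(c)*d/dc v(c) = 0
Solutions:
 v(c) = C1*cos(c)^(sqrt(2))


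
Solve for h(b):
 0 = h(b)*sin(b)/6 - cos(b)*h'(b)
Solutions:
 h(b) = C1/cos(b)^(1/6)


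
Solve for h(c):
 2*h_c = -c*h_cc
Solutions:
 h(c) = C1 + C2/c


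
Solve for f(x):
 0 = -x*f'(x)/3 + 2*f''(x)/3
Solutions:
 f(x) = C1 + C2*erfi(x/2)


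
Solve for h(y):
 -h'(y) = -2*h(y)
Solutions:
 h(y) = C1*exp(2*y)


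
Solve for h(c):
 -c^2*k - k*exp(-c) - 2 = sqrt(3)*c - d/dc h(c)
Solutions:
 h(c) = C1 + c^3*k/3 + sqrt(3)*c^2/2 + 2*c - k*exp(-c)


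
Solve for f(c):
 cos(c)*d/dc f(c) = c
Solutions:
 f(c) = C1 + Integral(c/cos(c), c)


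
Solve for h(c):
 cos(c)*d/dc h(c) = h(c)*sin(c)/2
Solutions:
 h(c) = C1/sqrt(cos(c))


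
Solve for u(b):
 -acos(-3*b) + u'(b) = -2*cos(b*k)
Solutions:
 u(b) = C1 + b*acos(-3*b) + sqrt(1 - 9*b^2)/3 - 2*Piecewise((sin(b*k)/k, Ne(k, 0)), (b, True))


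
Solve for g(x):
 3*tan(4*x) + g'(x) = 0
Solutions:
 g(x) = C1 + 3*log(cos(4*x))/4


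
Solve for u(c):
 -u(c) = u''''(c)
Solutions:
 u(c) = (C1*sin(sqrt(2)*c/2) + C2*cos(sqrt(2)*c/2))*exp(-sqrt(2)*c/2) + (C3*sin(sqrt(2)*c/2) + C4*cos(sqrt(2)*c/2))*exp(sqrt(2)*c/2)


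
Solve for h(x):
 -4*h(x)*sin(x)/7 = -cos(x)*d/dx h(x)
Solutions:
 h(x) = C1/cos(x)^(4/7)


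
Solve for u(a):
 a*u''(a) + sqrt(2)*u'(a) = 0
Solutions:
 u(a) = C1 + C2*a^(1 - sqrt(2))


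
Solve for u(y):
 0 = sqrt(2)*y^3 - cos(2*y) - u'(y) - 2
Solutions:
 u(y) = C1 + sqrt(2)*y^4/4 - 2*y - sin(2*y)/2


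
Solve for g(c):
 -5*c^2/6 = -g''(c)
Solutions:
 g(c) = C1 + C2*c + 5*c^4/72


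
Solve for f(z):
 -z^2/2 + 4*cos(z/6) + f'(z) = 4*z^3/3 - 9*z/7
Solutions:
 f(z) = C1 + z^4/3 + z^3/6 - 9*z^2/14 - 24*sin(z/6)


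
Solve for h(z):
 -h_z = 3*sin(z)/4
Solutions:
 h(z) = C1 + 3*cos(z)/4


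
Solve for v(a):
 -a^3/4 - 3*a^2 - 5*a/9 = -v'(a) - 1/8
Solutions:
 v(a) = C1 + a^4/16 + a^3 + 5*a^2/18 - a/8


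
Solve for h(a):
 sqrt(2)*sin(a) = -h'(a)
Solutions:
 h(a) = C1 + sqrt(2)*cos(a)


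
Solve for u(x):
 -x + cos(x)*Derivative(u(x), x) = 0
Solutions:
 u(x) = C1 + Integral(x/cos(x), x)


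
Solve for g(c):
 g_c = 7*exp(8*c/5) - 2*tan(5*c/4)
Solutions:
 g(c) = C1 + 35*exp(8*c/5)/8 + 8*log(cos(5*c/4))/5


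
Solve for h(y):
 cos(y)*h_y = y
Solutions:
 h(y) = C1 + Integral(y/cos(y), y)


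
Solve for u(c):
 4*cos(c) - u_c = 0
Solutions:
 u(c) = C1 + 4*sin(c)


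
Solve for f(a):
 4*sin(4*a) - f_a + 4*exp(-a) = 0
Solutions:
 f(a) = C1 - cos(4*a) - 4*exp(-a)


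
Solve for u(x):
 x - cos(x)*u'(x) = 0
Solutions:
 u(x) = C1 + Integral(x/cos(x), x)


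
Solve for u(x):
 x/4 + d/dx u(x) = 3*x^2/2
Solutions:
 u(x) = C1 + x^3/2 - x^2/8


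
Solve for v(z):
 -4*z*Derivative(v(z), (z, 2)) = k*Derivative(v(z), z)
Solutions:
 v(z) = C1 + z^(1 - re(k)/4)*(C2*sin(log(z)*Abs(im(k))/4) + C3*cos(log(z)*im(k)/4))


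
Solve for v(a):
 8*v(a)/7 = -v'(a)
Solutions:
 v(a) = C1*exp(-8*a/7)


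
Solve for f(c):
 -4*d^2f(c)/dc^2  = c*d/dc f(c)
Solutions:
 f(c) = C1 + C2*erf(sqrt(2)*c/4)


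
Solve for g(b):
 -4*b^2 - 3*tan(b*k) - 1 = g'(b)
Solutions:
 g(b) = C1 - 4*b^3/3 - b - 3*Piecewise((-log(cos(b*k))/k, Ne(k, 0)), (0, True))


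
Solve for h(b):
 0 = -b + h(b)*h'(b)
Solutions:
 h(b) = -sqrt(C1 + b^2)
 h(b) = sqrt(C1 + b^2)


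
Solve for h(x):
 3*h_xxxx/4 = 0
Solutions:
 h(x) = C1 + C2*x + C3*x^2 + C4*x^3


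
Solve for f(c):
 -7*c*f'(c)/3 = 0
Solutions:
 f(c) = C1


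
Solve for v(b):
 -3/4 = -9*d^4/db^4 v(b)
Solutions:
 v(b) = C1 + C2*b + C3*b^2 + C4*b^3 + b^4/288


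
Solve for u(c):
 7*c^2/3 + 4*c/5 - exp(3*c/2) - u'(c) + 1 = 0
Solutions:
 u(c) = C1 + 7*c^3/9 + 2*c^2/5 + c - 2*exp(3*c/2)/3


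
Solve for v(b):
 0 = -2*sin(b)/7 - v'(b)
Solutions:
 v(b) = C1 + 2*cos(b)/7


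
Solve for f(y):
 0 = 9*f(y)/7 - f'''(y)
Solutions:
 f(y) = C3*exp(21^(2/3)*y/7) + (C1*sin(3*3^(1/6)*7^(2/3)*y/14) + C2*cos(3*3^(1/6)*7^(2/3)*y/14))*exp(-21^(2/3)*y/14)


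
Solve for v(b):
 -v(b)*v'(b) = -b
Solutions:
 v(b) = -sqrt(C1 + b^2)
 v(b) = sqrt(C1 + b^2)


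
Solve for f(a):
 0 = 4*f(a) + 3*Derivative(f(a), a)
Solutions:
 f(a) = C1*exp(-4*a/3)


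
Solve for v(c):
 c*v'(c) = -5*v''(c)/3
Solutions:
 v(c) = C1 + C2*erf(sqrt(30)*c/10)


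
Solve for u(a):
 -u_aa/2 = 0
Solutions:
 u(a) = C1 + C2*a


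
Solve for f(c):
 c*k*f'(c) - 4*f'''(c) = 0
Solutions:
 f(c) = C1 + Integral(C2*airyai(2^(1/3)*c*k^(1/3)/2) + C3*airybi(2^(1/3)*c*k^(1/3)/2), c)


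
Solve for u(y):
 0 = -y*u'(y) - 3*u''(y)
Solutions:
 u(y) = C1 + C2*erf(sqrt(6)*y/6)


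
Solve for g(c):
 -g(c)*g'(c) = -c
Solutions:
 g(c) = -sqrt(C1 + c^2)
 g(c) = sqrt(C1 + c^2)


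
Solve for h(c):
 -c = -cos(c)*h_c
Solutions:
 h(c) = C1 + Integral(c/cos(c), c)


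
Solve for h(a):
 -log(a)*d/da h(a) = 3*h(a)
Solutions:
 h(a) = C1*exp(-3*li(a))


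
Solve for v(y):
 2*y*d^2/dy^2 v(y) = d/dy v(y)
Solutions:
 v(y) = C1 + C2*y^(3/2)


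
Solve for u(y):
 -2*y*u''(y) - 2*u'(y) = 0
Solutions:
 u(y) = C1 + C2*log(y)


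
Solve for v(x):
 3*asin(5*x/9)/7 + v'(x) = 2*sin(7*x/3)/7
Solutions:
 v(x) = C1 - 3*x*asin(5*x/9)/7 - 3*sqrt(81 - 25*x^2)/35 - 6*cos(7*x/3)/49


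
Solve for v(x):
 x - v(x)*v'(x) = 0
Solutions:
 v(x) = -sqrt(C1 + x^2)
 v(x) = sqrt(C1 + x^2)


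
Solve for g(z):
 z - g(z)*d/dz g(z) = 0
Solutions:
 g(z) = -sqrt(C1 + z^2)
 g(z) = sqrt(C1 + z^2)


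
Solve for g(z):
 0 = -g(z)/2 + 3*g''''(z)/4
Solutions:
 g(z) = C1*exp(-2^(1/4)*3^(3/4)*z/3) + C2*exp(2^(1/4)*3^(3/4)*z/3) + C3*sin(2^(1/4)*3^(3/4)*z/3) + C4*cos(2^(1/4)*3^(3/4)*z/3)


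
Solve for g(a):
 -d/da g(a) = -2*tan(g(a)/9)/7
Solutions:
 g(a) = -9*asin(C1*exp(2*a/63)) + 9*pi
 g(a) = 9*asin(C1*exp(2*a/63))


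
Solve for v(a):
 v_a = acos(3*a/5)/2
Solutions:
 v(a) = C1 + a*acos(3*a/5)/2 - sqrt(25 - 9*a^2)/6


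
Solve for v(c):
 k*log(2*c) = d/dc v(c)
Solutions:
 v(c) = C1 + c*k*log(c) - c*k + c*k*log(2)


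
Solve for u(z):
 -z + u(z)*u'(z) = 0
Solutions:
 u(z) = -sqrt(C1 + z^2)
 u(z) = sqrt(C1 + z^2)


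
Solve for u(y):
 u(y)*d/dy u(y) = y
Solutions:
 u(y) = -sqrt(C1 + y^2)
 u(y) = sqrt(C1 + y^2)


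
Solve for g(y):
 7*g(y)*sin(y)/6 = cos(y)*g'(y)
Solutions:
 g(y) = C1/cos(y)^(7/6)


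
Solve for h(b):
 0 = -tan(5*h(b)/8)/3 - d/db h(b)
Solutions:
 h(b) = -8*asin(C1*exp(-5*b/24))/5 + 8*pi/5
 h(b) = 8*asin(C1*exp(-5*b/24))/5


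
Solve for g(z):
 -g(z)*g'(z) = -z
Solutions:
 g(z) = -sqrt(C1 + z^2)
 g(z) = sqrt(C1 + z^2)


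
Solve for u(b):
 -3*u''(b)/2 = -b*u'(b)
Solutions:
 u(b) = C1 + C2*erfi(sqrt(3)*b/3)


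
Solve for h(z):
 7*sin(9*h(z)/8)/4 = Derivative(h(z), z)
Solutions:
 -7*z/4 + 4*log(cos(9*h(z)/8) - 1)/9 - 4*log(cos(9*h(z)/8) + 1)/9 = C1


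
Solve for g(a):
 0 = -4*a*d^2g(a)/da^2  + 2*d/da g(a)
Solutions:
 g(a) = C1 + C2*a^(3/2)


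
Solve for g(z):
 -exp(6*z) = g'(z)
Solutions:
 g(z) = C1 - exp(6*z)/6


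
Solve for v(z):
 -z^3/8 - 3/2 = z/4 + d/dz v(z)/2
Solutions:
 v(z) = C1 - z^4/16 - z^2/4 - 3*z


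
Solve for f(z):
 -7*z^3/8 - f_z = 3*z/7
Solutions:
 f(z) = C1 - 7*z^4/32 - 3*z^2/14


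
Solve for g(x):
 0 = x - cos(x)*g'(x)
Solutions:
 g(x) = C1 + Integral(x/cos(x), x)


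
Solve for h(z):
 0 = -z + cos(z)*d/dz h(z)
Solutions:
 h(z) = C1 + Integral(z/cos(z), z)


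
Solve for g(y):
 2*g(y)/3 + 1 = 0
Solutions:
 g(y) = -3/2


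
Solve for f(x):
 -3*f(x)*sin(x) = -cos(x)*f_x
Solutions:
 f(x) = C1/cos(x)^3


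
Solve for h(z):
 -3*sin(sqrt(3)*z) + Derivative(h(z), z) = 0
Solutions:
 h(z) = C1 - sqrt(3)*cos(sqrt(3)*z)


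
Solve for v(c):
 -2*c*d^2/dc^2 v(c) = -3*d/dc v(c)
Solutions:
 v(c) = C1 + C2*c^(5/2)


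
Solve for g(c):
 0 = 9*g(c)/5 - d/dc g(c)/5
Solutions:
 g(c) = C1*exp(9*c)


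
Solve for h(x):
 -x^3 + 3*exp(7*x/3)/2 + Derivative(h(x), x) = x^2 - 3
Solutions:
 h(x) = C1 + x^4/4 + x^3/3 - 3*x - 9*exp(7*x/3)/14


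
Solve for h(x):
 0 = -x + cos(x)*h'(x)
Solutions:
 h(x) = C1 + Integral(x/cos(x), x)


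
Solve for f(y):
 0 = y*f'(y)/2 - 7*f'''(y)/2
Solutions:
 f(y) = C1 + Integral(C2*airyai(7^(2/3)*y/7) + C3*airybi(7^(2/3)*y/7), y)


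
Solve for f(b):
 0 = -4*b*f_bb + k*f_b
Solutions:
 f(b) = C1 + b^(re(k)/4 + 1)*(C2*sin(log(b)*Abs(im(k))/4) + C3*cos(log(b)*im(k)/4))


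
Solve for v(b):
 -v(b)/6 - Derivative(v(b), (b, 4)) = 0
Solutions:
 v(b) = (C1*sin(2^(1/4)*3^(3/4)*b/6) + C2*cos(2^(1/4)*3^(3/4)*b/6))*exp(-2^(1/4)*3^(3/4)*b/6) + (C3*sin(2^(1/4)*3^(3/4)*b/6) + C4*cos(2^(1/4)*3^(3/4)*b/6))*exp(2^(1/4)*3^(3/4)*b/6)


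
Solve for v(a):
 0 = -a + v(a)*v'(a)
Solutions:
 v(a) = -sqrt(C1 + a^2)
 v(a) = sqrt(C1 + a^2)


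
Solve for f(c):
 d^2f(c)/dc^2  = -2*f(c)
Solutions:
 f(c) = C1*sin(sqrt(2)*c) + C2*cos(sqrt(2)*c)


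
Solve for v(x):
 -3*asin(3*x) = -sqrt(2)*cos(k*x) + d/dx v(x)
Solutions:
 v(x) = C1 - 3*x*asin(3*x) - sqrt(1 - 9*x^2) + sqrt(2)*Piecewise((sin(k*x)/k, Ne(k, 0)), (x, True))


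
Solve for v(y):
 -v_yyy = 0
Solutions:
 v(y) = C1 + C2*y + C3*y^2


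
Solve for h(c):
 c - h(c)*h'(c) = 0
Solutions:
 h(c) = -sqrt(C1 + c^2)
 h(c) = sqrt(C1 + c^2)


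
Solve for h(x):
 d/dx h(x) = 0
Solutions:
 h(x) = C1


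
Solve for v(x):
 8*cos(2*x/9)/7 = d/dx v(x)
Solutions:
 v(x) = C1 + 36*sin(2*x/9)/7


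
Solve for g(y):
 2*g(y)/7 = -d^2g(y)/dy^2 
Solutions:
 g(y) = C1*sin(sqrt(14)*y/7) + C2*cos(sqrt(14)*y/7)


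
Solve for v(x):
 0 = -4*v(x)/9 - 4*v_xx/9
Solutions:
 v(x) = C1*sin(x) + C2*cos(x)


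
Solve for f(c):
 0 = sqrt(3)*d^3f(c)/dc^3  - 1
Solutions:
 f(c) = C1 + C2*c + C3*c^2 + sqrt(3)*c^3/18


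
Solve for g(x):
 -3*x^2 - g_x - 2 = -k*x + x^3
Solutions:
 g(x) = C1 + k*x^2/2 - x^4/4 - x^3 - 2*x


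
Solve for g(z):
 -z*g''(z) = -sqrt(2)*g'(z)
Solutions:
 g(z) = C1 + C2*z^(1 + sqrt(2))


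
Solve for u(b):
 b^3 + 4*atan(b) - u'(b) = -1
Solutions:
 u(b) = C1 + b^4/4 + 4*b*atan(b) + b - 2*log(b^2 + 1)


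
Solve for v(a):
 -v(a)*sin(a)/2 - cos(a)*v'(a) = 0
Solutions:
 v(a) = C1*sqrt(cos(a))


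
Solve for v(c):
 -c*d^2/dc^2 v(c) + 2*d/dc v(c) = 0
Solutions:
 v(c) = C1 + C2*c^3


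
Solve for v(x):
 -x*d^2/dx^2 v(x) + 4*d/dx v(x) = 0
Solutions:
 v(x) = C1 + C2*x^5


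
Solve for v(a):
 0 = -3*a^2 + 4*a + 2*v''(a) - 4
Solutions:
 v(a) = C1 + C2*a + a^4/8 - a^3/3 + a^2


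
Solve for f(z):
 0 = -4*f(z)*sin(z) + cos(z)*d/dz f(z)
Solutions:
 f(z) = C1/cos(z)^4


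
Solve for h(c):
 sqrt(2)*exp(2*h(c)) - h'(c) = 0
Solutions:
 h(c) = log(-sqrt(-1/(C1 + sqrt(2)*c))) - log(2)/2
 h(c) = log(-1/(C1 + sqrt(2)*c))/2 - log(2)/2


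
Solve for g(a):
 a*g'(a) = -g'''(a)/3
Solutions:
 g(a) = C1 + Integral(C2*airyai(-3^(1/3)*a) + C3*airybi(-3^(1/3)*a), a)


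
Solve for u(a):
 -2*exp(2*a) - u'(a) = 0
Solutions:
 u(a) = C1 - exp(2*a)


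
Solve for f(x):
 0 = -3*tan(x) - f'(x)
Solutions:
 f(x) = C1 + 3*log(cos(x))


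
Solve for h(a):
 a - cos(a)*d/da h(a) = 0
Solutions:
 h(a) = C1 + Integral(a/cos(a), a)


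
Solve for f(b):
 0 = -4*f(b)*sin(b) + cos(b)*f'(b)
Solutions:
 f(b) = C1/cos(b)^4


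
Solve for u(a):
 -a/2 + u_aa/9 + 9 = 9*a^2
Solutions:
 u(a) = C1 + C2*a + 27*a^4/4 + 3*a^3/4 - 81*a^2/2


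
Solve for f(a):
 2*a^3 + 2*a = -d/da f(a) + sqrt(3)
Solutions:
 f(a) = C1 - a^4/2 - a^2 + sqrt(3)*a


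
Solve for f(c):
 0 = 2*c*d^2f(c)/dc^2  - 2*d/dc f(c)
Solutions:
 f(c) = C1 + C2*c^2


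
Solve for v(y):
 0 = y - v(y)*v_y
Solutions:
 v(y) = -sqrt(C1 + y^2)
 v(y) = sqrt(C1 + y^2)


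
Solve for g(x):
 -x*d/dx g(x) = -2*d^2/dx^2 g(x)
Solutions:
 g(x) = C1 + C2*erfi(x/2)


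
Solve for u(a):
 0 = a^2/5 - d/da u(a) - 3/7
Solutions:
 u(a) = C1 + a^3/15 - 3*a/7


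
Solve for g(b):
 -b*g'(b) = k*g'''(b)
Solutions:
 g(b) = C1 + Integral(C2*airyai(b*(-1/k)^(1/3)) + C3*airybi(b*(-1/k)^(1/3)), b)


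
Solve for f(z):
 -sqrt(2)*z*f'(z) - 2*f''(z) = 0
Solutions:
 f(z) = C1 + C2*erf(2^(1/4)*z/2)


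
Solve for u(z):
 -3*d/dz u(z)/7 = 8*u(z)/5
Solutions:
 u(z) = C1*exp(-56*z/15)


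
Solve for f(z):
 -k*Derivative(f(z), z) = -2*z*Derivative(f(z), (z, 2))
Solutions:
 f(z) = C1 + z^(re(k)/2 + 1)*(C2*sin(log(z)*Abs(im(k))/2) + C3*cos(log(z)*im(k)/2))


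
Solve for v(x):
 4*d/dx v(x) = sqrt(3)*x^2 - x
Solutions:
 v(x) = C1 + sqrt(3)*x^3/12 - x^2/8


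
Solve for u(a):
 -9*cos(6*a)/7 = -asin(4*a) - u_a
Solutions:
 u(a) = C1 - a*asin(4*a) - sqrt(1 - 16*a^2)/4 + 3*sin(6*a)/14


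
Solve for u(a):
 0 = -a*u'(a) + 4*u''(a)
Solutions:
 u(a) = C1 + C2*erfi(sqrt(2)*a/4)


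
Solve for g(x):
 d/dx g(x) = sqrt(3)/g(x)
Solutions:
 g(x) = -sqrt(C1 + 2*sqrt(3)*x)
 g(x) = sqrt(C1 + 2*sqrt(3)*x)


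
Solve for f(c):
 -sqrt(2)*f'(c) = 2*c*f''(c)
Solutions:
 f(c) = C1 + C2*c^(1 - sqrt(2)/2)


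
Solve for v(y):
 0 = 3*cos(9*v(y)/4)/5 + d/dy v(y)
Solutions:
 3*y/5 - 2*log(sin(9*v(y)/4) - 1)/9 + 2*log(sin(9*v(y)/4) + 1)/9 = C1


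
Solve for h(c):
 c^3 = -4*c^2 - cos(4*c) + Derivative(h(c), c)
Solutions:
 h(c) = C1 + c^4/4 + 4*c^3/3 + sin(4*c)/4


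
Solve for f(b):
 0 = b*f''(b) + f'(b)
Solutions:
 f(b) = C1 + C2*log(b)


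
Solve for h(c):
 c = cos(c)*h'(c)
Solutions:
 h(c) = C1 + Integral(c/cos(c), c)


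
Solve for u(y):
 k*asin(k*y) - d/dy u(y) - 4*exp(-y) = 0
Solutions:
 u(y) = C1 + k*y*asin(k*y) + sqrt(-k^2*y^2 + 1) + 4*exp(-y)


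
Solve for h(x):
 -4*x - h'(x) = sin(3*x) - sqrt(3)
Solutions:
 h(x) = C1 - 2*x^2 + sqrt(3)*x + cos(3*x)/3


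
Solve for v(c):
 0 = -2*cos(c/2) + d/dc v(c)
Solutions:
 v(c) = C1 + 4*sin(c/2)


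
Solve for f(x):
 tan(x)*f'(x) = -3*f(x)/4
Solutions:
 f(x) = C1/sin(x)^(3/4)


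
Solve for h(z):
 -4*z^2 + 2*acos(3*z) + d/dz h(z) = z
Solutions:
 h(z) = C1 + 4*z^3/3 + z^2/2 - 2*z*acos(3*z) + 2*sqrt(1 - 9*z^2)/3


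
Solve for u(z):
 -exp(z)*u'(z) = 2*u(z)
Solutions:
 u(z) = C1*exp(2*exp(-z))


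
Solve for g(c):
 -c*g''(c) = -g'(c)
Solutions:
 g(c) = C1 + C2*c^2


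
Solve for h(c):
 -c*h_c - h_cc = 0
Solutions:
 h(c) = C1 + C2*erf(sqrt(2)*c/2)


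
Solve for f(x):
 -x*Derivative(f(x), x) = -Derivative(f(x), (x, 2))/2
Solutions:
 f(x) = C1 + C2*erfi(x)


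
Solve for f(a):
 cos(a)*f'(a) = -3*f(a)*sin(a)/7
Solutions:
 f(a) = C1*cos(a)^(3/7)


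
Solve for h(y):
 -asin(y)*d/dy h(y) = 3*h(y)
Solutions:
 h(y) = C1*exp(-3*Integral(1/asin(y), y))


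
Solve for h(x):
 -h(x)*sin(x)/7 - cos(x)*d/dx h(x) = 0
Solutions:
 h(x) = C1*cos(x)^(1/7)


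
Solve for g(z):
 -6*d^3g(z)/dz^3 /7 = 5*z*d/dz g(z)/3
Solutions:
 g(z) = C1 + Integral(C2*airyai(-420^(1/3)*z/6) + C3*airybi(-420^(1/3)*z/6), z)


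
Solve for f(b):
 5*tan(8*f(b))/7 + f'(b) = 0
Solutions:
 f(b) = -asin(C1*exp(-40*b/7))/8 + pi/8
 f(b) = asin(C1*exp(-40*b/7))/8


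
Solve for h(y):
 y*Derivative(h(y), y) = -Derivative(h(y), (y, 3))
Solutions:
 h(y) = C1 + Integral(C2*airyai(-y) + C3*airybi(-y), y)


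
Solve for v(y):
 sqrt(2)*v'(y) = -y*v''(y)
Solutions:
 v(y) = C1 + C2*y^(1 - sqrt(2))


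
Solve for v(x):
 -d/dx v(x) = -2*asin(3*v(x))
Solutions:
 Integral(1/asin(3*_y), (_y, v(x))) = C1 + 2*x


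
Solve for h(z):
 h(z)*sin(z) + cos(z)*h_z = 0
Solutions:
 h(z) = C1*cos(z)


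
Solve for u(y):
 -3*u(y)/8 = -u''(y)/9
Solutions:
 u(y) = C1*exp(-3*sqrt(6)*y/4) + C2*exp(3*sqrt(6)*y/4)


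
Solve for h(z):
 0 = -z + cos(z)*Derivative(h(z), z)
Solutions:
 h(z) = C1 + Integral(z/cos(z), z)


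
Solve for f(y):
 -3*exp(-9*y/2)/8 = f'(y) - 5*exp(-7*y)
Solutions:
 f(y) = C1 - 5*exp(-7*y)/7 + exp(-9*y/2)/12


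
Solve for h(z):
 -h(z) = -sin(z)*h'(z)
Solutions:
 h(z) = C1*sqrt(cos(z) - 1)/sqrt(cos(z) + 1)


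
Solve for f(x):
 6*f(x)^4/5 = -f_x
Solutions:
 f(x) = 5^(1/3)*(1/(C1 + 18*x))^(1/3)
 f(x) = 5^(1/3)*(-3^(2/3) - 3*3^(1/6)*I)*(1/(C1 + 6*x))^(1/3)/6
 f(x) = 5^(1/3)*(-3^(2/3) + 3*3^(1/6)*I)*(1/(C1 + 6*x))^(1/3)/6


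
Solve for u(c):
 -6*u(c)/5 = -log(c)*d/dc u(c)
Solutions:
 u(c) = C1*exp(6*li(c)/5)


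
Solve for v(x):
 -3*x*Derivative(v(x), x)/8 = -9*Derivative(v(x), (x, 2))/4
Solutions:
 v(x) = C1 + C2*erfi(sqrt(3)*x/6)


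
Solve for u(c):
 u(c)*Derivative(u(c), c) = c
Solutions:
 u(c) = -sqrt(C1 + c^2)
 u(c) = sqrt(C1 + c^2)


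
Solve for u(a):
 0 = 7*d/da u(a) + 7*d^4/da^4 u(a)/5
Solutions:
 u(a) = C1 + C4*exp(-5^(1/3)*a) + (C2*sin(sqrt(3)*5^(1/3)*a/2) + C3*cos(sqrt(3)*5^(1/3)*a/2))*exp(5^(1/3)*a/2)


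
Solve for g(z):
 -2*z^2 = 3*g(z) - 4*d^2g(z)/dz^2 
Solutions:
 g(z) = C1*exp(-sqrt(3)*z/2) + C2*exp(sqrt(3)*z/2) - 2*z^2/3 - 16/9


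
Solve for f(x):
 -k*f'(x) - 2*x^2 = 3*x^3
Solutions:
 f(x) = C1 - 3*x^4/(4*k) - 2*x^3/(3*k)


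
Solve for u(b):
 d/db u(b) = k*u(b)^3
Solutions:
 u(b) = -sqrt(2)*sqrt(-1/(C1 + b*k))/2
 u(b) = sqrt(2)*sqrt(-1/(C1 + b*k))/2


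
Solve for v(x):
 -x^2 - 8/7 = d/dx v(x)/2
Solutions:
 v(x) = C1 - 2*x^3/3 - 16*x/7
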